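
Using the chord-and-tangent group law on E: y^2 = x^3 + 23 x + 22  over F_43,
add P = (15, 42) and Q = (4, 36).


P != Q, so use the chord formula.
s = (y2 - y1) / (x2 - x1) = (37) / (32) mod 43 = 24
x3 = s^2 - x1 - x2 mod 43 = 24^2 - 15 - 4 = 41
y3 = s (x1 - x3) - y1 mod 43 = 24 * (15 - 41) - 42 = 22

P + Q = (41, 22)


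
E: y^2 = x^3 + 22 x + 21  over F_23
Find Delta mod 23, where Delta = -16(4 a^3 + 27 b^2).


4 a^3 + 27 b^2 = 4*22^3 + 27*21^2 = 42592 + 11907 = 54499
Delta = -16 * (54499) = -871984
Delta mod 23 = 15

Delta = 15 (mod 23)


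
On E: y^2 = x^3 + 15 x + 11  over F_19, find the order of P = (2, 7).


Compute successive multiples of P until we hit O:
  1P = (2, 7)
  2P = (13, 3)
  3P = (9, 18)
  4P = (0, 7)
  5P = (17, 12)
  6P = (17, 7)
  7P = (0, 12)
  8P = (9, 1)
  ... (continuing to 11P)
  11P = O

ord(P) = 11


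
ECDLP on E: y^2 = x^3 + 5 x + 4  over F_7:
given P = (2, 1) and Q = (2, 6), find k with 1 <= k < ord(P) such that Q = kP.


Enumerate multiples of P until we hit Q = (2, 6):
  1P = (2, 1)
  2P = (0, 2)
  3P = (0, 5)
  4P = (2, 6)
Match found at i = 4.

k = 4


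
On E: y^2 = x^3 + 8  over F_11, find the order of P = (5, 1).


Compute successive multiples of P until we hit O:
  1P = (5, 1)
  2P = (2, 7)
  3P = (8, 5)
  4P = (1, 8)
  5P = (6, 9)
  6P = (9, 0)
  7P = (6, 2)
  8P = (1, 3)
  ... (continuing to 12P)
  12P = O

ord(P) = 12


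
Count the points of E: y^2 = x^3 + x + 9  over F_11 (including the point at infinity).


For each x in F_11, count y with y^2 = x^3 + 1 x + 9 mod 11:
  x = 0: RHS = 9, y in [3, 8]  -> 2 point(s)
  x = 1: RHS = 0, y in [0]  -> 1 point(s)
  x = 4: RHS = 0, y in [0]  -> 1 point(s)
  x = 6: RHS = 0, y in [0]  -> 1 point(s)
  x = 8: RHS = 1, y in [1, 10]  -> 2 point(s)
Affine points: 7. Add the point at infinity: total = 8.

#E(F_11) = 8


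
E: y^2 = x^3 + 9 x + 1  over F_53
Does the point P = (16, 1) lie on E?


Check whether y^2 = x^3 + 9 x + 1 (mod 53) for (x, y) = (16, 1).
LHS: y^2 = 1^2 mod 53 = 1
RHS: x^3 + 9 x + 1 = 16^3 + 9*16 + 1 mod 53 = 1
LHS = RHS

Yes, on the curve


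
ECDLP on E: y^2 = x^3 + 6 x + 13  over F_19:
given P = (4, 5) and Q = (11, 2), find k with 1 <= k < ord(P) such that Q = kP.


Enumerate multiples of P until we hit Q = (11, 2):
  1P = (4, 5)
  2P = (9, 6)
  3P = (3, 18)
  4P = (10, 16)
  5P = (11, 17)
  6P = (5, 15)
  7P = (15, 18)
  8P = (16, 5)
  9P = (18, 14)
  10P = (1, 1)
  11P = (1, 18)
  12P = (18, 5)
  13P = (16, 14)
  14P = (15, 1)
  15P = (5, 4)
  16P = (11, 2)
Match found at i = 16.

k = 16


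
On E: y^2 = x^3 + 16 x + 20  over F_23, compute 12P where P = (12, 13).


k = 12 = 1100_2 (binary, LSB first: 0011)
Double-and-add from P = (12, 13):
  bit 0 = 0: acc unchanged = O
  bit 1 = 0: acc unchanged = O
  bit 2 = 1: acc = O + (22, 16) = (22, 16)
  bit 3 = 1: acc = (22, 16) + (11, 20) = (8, 4)

12P = (8, 4)


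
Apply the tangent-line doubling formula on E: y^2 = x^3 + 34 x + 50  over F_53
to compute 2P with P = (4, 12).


Doubling: s = (3 x1^2 + a) / (2 y1)
s = (3*4^2 + 34) / (2*12) mod 53 = 52
x3 = s^2 - 2 x1 mod 53 = 52^2 - 2*4 = 46
y3 = s (x1 - x3) - y1 mod 53 = 52 * (4 - 46) - 12 = 30

2P = (46, 30)


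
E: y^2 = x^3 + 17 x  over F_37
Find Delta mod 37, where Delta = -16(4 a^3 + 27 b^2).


4 a^3 + 27 b^2 = 4*17^3 + 27*0^2 = 19652 + 0 = 19652
Delta = -16 * (19652) = -314432
Delta mod 37 = 31

Delta = 31 (mod 37)


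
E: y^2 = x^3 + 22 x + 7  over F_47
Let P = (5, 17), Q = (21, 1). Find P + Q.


P != Q, so use the chord formula.
s = (y2 - y1) / (x2 - x1) = (31) / (16) mod 47 = 46
x3 = s^2 - x1 - x2 mod 47 = 46^2 - 5 - 21 = 22
y3 = s (x1 - x3) - y1 mod 47 = 46 * (5 - 22) - 17 = 0

P + Q = (22, 0)


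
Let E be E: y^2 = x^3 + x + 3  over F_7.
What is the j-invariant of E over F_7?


Delta = -16(4 a^3 + 27 b^2) mod 7 = 3
-1728 * (4 a)^3 = -1728 * (4*1)^3 mod 7 = 1
j = 1 * 3^(-1) mod 7 = 5

j = 5 (mod 7)


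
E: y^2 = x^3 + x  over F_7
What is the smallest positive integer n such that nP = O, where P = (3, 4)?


Compute successive multiples of P until we hit O:
  1P = (3, 4)
  2P = (1, 3)
  3P = (5, 2)
  4P = (0, 0)
  5P = (5, 5)
  6P = (1, 4)
  7P = (3, 3)
  8P = O

ord(P) = 8


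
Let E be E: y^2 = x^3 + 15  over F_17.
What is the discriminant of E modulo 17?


4 a^3 + 27 b^2 = 4*0^3 + 27*15^2 = 0 + 6075 = 6075
Delta = -16 * (6075) = -97200
Delta mod 17 = 6

Delta = 6 (mod 17)


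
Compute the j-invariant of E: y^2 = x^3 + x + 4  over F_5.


Delta = -16(4 a^3 + 27 b^2) mod 5 = 4
-1728 * (4 a)^3 = -1728 * (4*1)^3 mod 5 = 3
j = 3 * 4^(-1) mod 5 = 2

j = 2 (mod 5)


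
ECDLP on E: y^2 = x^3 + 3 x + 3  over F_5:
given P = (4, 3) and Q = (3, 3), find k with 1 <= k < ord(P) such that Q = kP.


Enumerate multiples of P until we hit Q = (3, 3):
  1P = (4, 3)
  2P = (3, 3)
Match found at i = 2.

k = 2


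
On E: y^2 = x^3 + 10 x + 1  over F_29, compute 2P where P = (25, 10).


k = 2 = 10_2 (binary, LSB first: 01)
Double-and-add from P = (25, 10):
  bit 0 = 0: acc unchanged = O
  bit 1 = 1: acc = O + (8, 19) = (8, 19)

2P = (8, 19)


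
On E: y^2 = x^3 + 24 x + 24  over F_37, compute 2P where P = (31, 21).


Doubling: s = (3 x1^2 + a) / (2 y1)
s = (3*31^2 + 24) / (2*21) mod 37 = 19
x3 = s^2 - 2 x1 mod 37 = 19^2 - 2*31 = 3
y3 = s (x1 - x3) - y1 mod 37 = 19 * (31 - 3) - 21 = 30

2P = (3, 30)


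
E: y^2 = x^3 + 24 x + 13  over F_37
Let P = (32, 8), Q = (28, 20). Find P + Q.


P != Q, so use the chord formula.
s = (y2 - y1) / (x2 - x1) = (12) / (33) mod 37 = 34
x3 = s^2 - x1 - x2 mod 37 = 34^2 - 32 - 28 = 23
y3 = s (x1 - x3) - y1 mod 37 = 34 * (32 - 23) - 8 = 2

P + Q = (23, 2)


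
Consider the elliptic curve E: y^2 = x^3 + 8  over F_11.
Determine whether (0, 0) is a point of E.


Check whether y^2 = x^3 + 0 x + 8 (mod 11) for (x, y) = (0, 0).
LHS: y^2 = 0^2 mod 11 = 0
RHS: x^3 + 0 x + 8 = 0^3 + 0*0 + 8 mod 11 = 8
LHS != RHS

No, not on the curve


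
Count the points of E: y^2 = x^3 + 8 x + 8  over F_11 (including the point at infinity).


For each x in F_11, count y with y^2 = x^3 + 8 x + 8 mod 11:
  x = 3: RHS = 4, y in [2, 9]  -> 2 point(s)
  x = 4: RHS = 5, y in [4, 7]  -> 2 point(s)
  x = 7: RHS = 0, y in [0]  -> 1 point(s)
  x = 8: RHS = 1, y in [1, 10]  -> 2 point(s)
Affine points: 7. Add the point at infinity: total = 8.

#E(F_11) = 8


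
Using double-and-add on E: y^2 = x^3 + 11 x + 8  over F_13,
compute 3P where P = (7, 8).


k = 3 = 11_2 (binary, LSB first: 11)
Double-and-add from P = (7, 8):
  bit 0 = 1: acc = O + (7, 8) = (7, 8)
  bit 1 = 1: acc = (7, 8) + (11, 11) = (11, 2)

3P = (11, 2)


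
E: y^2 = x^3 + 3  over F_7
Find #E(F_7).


For each x in F_7, count y with y^2 = x^3 + 0 x + 3 mod 7:
  x = 1: RHS = 4, y in [2, 5]  -> 2 point(s)
  x = 2: RHS = 4, y in [2, 5]  -> 2 point(s)
  x = 3: RHS = 2, y in [3, 4]  -> 2 point(s)
  x = 4: RHS = 4, y in [2, 5]  -> 2 point(s)
  x = 5: RHS = 2, y in [3, 4]  -> 2 point(s)
  x = 6: RHS = 2, y in [3, 4]  -> 2 point(s)
Affine points: 12. Add the point at infinity: total = 13.

#E(F_7) = 13


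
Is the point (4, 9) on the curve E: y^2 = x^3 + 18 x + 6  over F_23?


Check whether y^2 = x^3 + 18 x + 6 (mod 23) for (x, y) = (4, 9).
LHS: y^2 = 9^2 mod 23 = 12
RHS: x^3 + 18 x + 6 = 4^3 + 18*4 + 6 mod 23 = 4
LHS != RHS

No, not on the curve


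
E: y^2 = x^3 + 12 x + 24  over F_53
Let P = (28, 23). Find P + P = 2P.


Doubling: s = (3 x1^2 + a) / (2 y1)
s = (3*28^2 + 12) / (2*23) mod 53 = 3
x3 = s^2 - 2 x1 mod 53 = 3^2 - 2*28 = 6
y3 = s (x1 - x3) - y1 mod 53 = 3 * (28 - 6) - 23 = 43

2P = (6, 43)


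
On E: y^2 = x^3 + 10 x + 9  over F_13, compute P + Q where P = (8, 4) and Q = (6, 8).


P != Q, so use the chord formula.
s = (y2 - y1) / (x2 - x1) = (4) / (11) mod 13 = 11
x3 = s^2 - x1 - x2 mod 13 = 11^2 - 8 - 6 = 3
y3 = s (x1 - x3) - y1 mod 13 = 11 * (8 - 3) - 4 = 12

P + Q = (3, 12)


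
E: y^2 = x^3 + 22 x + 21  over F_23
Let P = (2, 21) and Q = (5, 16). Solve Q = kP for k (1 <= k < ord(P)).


Enumerate multiples of P until we hit Q = (5, 16):
  1P = (2, 21)
  2P = (5, 16)
Match found at i = 2.

k = 2


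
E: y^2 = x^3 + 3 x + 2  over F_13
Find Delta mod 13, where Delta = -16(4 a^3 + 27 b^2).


4 a^3 + 27 b^2 = 4*3^3 + 27*2^2 = 108 + 108 = 216
Delta = -16 * (216) = -3456
Delta mod 13 = 2

Delta = 2 (mod 13)


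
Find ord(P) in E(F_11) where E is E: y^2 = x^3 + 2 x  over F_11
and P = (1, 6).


Compute successive multiples of P until we hit O:
  1P = (1, 6)
  2P = (1, 5)
  3P = O

ord(P) = 3


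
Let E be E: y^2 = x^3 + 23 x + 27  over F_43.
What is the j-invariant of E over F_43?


Delta = -16(4 a^3 + 27 b^2) mod 43 = 3
-1728 * (4 a)^3 = -1728 * (4*23)^3 mod 43 = 35
j = 35 * 3^(-1) mod 43 = 26

j = 26 (mod 43)


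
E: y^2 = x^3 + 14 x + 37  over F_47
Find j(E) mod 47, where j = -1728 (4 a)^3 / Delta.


Delta = -16(4 a^3 + 27 b^2) mod 47 = 16
-1728 * (4 a)^3 = -1728 * (4*14)^3 mod 47 = 29
j = 29 * 16^(-1) mod 47 = 40

j = 40 (mod 47)


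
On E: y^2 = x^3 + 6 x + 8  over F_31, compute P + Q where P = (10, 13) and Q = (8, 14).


P != Q, so use the chord formula.
s = (y2 - y1) / (x2 - x1) = (1) / (29) mod 31 = 15
x3 = s^2 - x1 - x2 mod 31 = 15^2 - 10 - 8 = 21
y3 = s (x1 - x3) - y1 mod 31 = 15 * (10 - 21) - 13 = 8

P + Q = (21, 8)


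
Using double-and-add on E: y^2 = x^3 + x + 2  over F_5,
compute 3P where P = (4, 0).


k = 3 = 11_2 (binary, LSB first: 11)
Double-and-add from P = (4, 0):
  bit 0 = 1: acc = O + (4, 0) = (4, 0)
  bit 1 = 1: acc = (4, 0) + O = (4, 0)

3P = (4, 0)


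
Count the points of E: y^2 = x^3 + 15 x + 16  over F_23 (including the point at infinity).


For each x in F_23, count y with y^2 = x^3 + 15 x + 16 mod 23:
  x = 0: RHS = 16, y in [4, 19]  -> 2 point(s)
  x = 1: RHS = 9, y in [3, 20]  -> 2 point(s)
  x = 2: RHS = 8, y in [10, 13]  -> 2 point(s)
  x = 4: RHS = 2, y in [5, 18]  -> 2 point(s)
  x = 5: RHS = 9, y in [3, 20]  -> 2 point(s)
  x = 6: RHS = 0, y in [0]  -> 1 point(s)
  x = 7: RHS = 4, y in [2, 21]  -> 2 point(s)
  x = 8: RHS = 4, y in [2, 21]  -> 2 point(s)
  x = 9: RHS = 6, y in [11, 12]  -> 2 point(s)
  x = 10: RHS = 16, y in [4, 19]  -> 2 point(s)
  x = 13: RHS = 16, y in [4, 19]  -> 2 point(s)
  x = 14: RHS = 3, y in [7, 16]  -> 2 point(s)
  x = 17: RHS = 9, y in [3, 20]  -> 2 point(s)
  x = 18: RHS = 0, y in [0]  -> 1 point(s)
  x = 20: RHS = 13, y in [6, 17]  -> 2 point(s)
  x = 21: RHS = 1, y in [1, 22]  -> 2 point(s)
  x = 22: RHS = 0, y in [0]  -> 1 point(s)
Affine points: 31. Add the point at infinity: total = 32.

#E(F_23) = 32


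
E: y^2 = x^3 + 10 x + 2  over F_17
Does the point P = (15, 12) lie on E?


Check whether y^2 = x^3 + 10 x + 2 (mod 17) for (x, y) = (15, 12).
LHS: y^2 = 12^2 mod 17 = 8
RHS: x^3 + 10 x + 2 = 15^3 + 10*15 + 2 mod 17 = 8
LHS = RHS

Yes, on the curve


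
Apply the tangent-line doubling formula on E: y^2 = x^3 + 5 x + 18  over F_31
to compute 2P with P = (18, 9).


Doubling: s = (3 x1^2 + a) / (2 y1)
s = (3*18^2 + 5) / (2*9) mod 31 = 25
x3 = s^2 - 2 x1 mod 31 = 25^2 - 2*18 = 0
y3 = s (x1 - x3) - y1 mod 31 = 25 * (18 - 0) - 9 = 7

2P = (0, 7)


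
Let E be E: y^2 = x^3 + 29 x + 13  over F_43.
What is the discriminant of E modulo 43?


4 a^3 + 27 b^2 = 4*29^3 + 27*13^2 = 97556 + 4563 = 102119
Delta = -16 * (102119) = -1633904
Delta mod 43 = 10

Delta = 10 (mod 43)


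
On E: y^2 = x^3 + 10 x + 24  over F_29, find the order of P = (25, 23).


Compute successive multiples of P until we hit O:
  1P = (25, 23)
  2P = (8, 6)
  3P = (26, 5)
  4P = (12, 4)
  5P = (1, 21)
  6P = (2, 20)
  7P = (24, 20)
  8P = (18, 27)
  ... (continuing to 31P)
  31P = O

ord(P) = 31


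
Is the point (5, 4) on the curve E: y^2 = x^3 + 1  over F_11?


Check whether y^2 = x^3 + 0 x + 1 (mod 11) for (x, y) = (5, 4).
LHS: y^2 = 4^2 mod 11 = 5
RHS: x^3 + 0 x + 1 = 5^3 + 0*5 + 1 mod 11 = 5
LHS = RHS

Yes, on the curve


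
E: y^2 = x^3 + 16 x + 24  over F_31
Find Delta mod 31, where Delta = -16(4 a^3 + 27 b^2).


4 a^3 + 27 b^2 = 4*16^3 + 27*24^2 = 16384 + 15552 = 31936
Delta = -16 * (31936) = -510976
Delta mod 31 = 28

Delta = 28 (mod 31)


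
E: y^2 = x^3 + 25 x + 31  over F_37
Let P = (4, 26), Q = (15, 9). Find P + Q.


P != Q, so use the chord formula.
s = (y2 - y1) / (x2 - x1) = (20) / (11) mod 37 = 22
x3 = s^2 - x1 - x2 mod 37 = 22^2 - 4 - 15 = 21
y3 = s (x1 - x3) - y1 mod 37 = 22 * (4 - 21) - 26 = 7

P + Q = (21, 7)


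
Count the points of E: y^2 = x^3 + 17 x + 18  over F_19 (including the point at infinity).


For each x in F_19, count y with y^2 = x^3 + 17 x + 18 mod 19:
  x = 1: RHS = 17, y in [6, 13]  -> 2 point(s)
  x = 3: RHS = 1, y in [1, 18]  -> 2 point(s)
  x = 4: RHS = 17, y in [6, 13]  -> 2 point(s)
  x = 5: RHS = 0, y in [0]  -> 1 point(s)
  x = 7: RHS = 5, y in [9, 10]  -> 2 point(s)
  x = 8: RHS = 1, y in [1, 18]  -> 2 point(s)
  x = 9: RHS = 7, y in [8, 11]  -> 2 point(s)
  x = 11: RHS = 16, y in [4, 15]  -> 2 point(s)
  x = 13: RHS = 4, y in [2, 17]  -> 2 point(s)
  x = 14: RHS = 17, y in [6, 13]  -> 2 point(s)
  x = 15: RHS = 0, y in [0]  -> 1 point(s)
  x = 16: RHS = 16, y in [4, 15]  -> 2 point(s)
  x = 18: RHS = 0, y in [0]  -> 1 point(s)
Affine points: 23. Add the point at infinity: total = 24.

#E(F_19) = 24


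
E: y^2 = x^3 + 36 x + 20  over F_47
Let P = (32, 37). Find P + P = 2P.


Doubling: s = (3 x1^2 + a) / (2 y1)
s = (3*32^2 + 36) / (2*37) mod 47 = 42
x3 = s^2 - 2 x1 mod 47 = 42^2 - 2*32 = 8
y3 = s (x1 - x3) - y1 mod 47 = 42 * (32 - 8) - 37 = 31

2P = (8, 31)


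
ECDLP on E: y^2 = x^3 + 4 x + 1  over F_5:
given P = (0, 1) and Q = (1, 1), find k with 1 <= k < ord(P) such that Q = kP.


Enumerate multiples of P until we hit Q = (1, 1):
  1P = (0, 1)
  2P = (4, 1)
  3P = (1, 4)
  4P = (3, 0)
  5P = (1, 1)
Match found at i = 5.

k = 5


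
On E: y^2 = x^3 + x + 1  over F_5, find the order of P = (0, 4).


Compute successive multiples of P until we hit O:
  1P = (0, 4)
  2P = (4, 3)
  3P = (2, 4)
  4P = (3, 1)
  5P = (3, 4)
  6P = (2, 1)
  7P = (4, 2)
  8P = (0, 1)
  ... (continuing to 9P)
  9P = O

ord(P) = 9


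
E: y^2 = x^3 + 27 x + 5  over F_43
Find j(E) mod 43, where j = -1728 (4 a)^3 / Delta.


Delta = -16(4 a^3 + 27 b^2) mod 43 = 9
-1728 * (4 a)^3 = -1728 * (4*27)^3 mod 43 = 42
j = 42 * 9^(-1) mod 43 = 19

j = 19 (mod 43)


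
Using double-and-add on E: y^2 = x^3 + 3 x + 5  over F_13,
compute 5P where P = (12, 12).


k = 5 = 101_2 (binary, LSB first: 101)
Double-and-add from P = (12, 12):
  bit 0 = 1: acc = O + (12, 12) = (12, 12)
  bit 1 = 0: acc unchanged = (12, 12)
  bit 2 = 1: acc = (12, 12) + (1, 10) = (1, 3)

5P = (1, 3)


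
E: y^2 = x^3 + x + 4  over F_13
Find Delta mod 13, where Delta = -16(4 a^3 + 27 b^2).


4 a^3 + 27 b^2 = 4*1^3 + 27*4^2 = 4 + 432 = 436
Delta = -16 * (436) = -6976
Delta mod 13 = 5

Delta = 5 (mod 13)


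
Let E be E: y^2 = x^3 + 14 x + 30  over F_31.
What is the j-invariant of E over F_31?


Delta = -16(4 a^3 + 27 b^2) mod 31 = 1
-1728 * (4 a)^3 = -1728 * (4*14)^3 mod 31 = 8
j = 8 * 1^(-1) mod 31 = 8

j = 8 (mod 31)


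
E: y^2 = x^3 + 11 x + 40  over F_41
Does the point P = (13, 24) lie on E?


Check whether y^2 = x^3 + 11 x + 40 (mod 41) for (x, y) = (13, 24).
LHS: y^2 = 24^2 mod 41 = 2
RHS: x^3 + 11 x + 40 = 13^3 + 11*13 + 40 mod 41 = 2
LHS = RHS

Yes, on the curve


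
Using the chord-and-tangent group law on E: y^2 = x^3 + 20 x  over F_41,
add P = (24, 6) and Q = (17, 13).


P != Q, so use the chord formula.
s = (y2 - y1) / (x2 - x1) = (7) / (34) mod 41 = 40
x3 = s^2 - x1 - x2 mod 41 = 40^2 - 24 - 17 = 1
y3 = s (x1 - x3) - y1 mod 41 = 40 * (24 - 1) - 6 = 12

P + Q = (1, 12)


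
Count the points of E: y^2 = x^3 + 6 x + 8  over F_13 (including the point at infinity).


For each x in F_13, count y with y^2 = x^3 + 6 x + 8 mod 13:
  x = 3: RHS = 1, y in [1, 12]  -> 2 point(s)
  x = 6: RHS = 0, y in [0]  -> 1 point(s)
  x = 7: RHS = 3, y in [4, 9]  -> 2 point(s)
  x = 8: RHS = 9, y in [3, 10]  -> 2 point(s)
  x = 11: RHS = 1, y in [1, 12]  -> 2 point(s)
  x = 12: RHS = 1, y in [1, 12]  -> 2 point(s)
Affine points: 11. Add the point at infinity: total = 12.

#E(F_13) = 12


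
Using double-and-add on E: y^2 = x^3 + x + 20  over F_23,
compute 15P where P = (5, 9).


k = 15 = 1111_2 (binary, LSB first: 1111)
Double-and-add from P = (5, 9):
  bit 0 = 1: acc = O + (5, 9) = (5, 9)
  bit 1 = 1: acc = (5, 9) + (3, 2) = (10, 8)
  bit 2 = 1: acc = (10, 8) + (20, 17) = (6, 14)
  bit 3 = 1: acc = (6, 14) + (14, 15) = (12, 14)

15P = (12, 14)


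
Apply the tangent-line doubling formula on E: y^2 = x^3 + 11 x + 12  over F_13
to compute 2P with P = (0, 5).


Doubling: s = (3 x1^2 + a) / (2 y1)
s = (3*0^2 + 11) / (2*5) mod 13 = 5
x3 = s^2 - 2 x1 mod 13 = 5^2 - 2*0 = 12
y3 = s (x1 - x3) - y1 mod 13 = 5 * (0 - 12) - 5 = 0

2P = (12, 0)


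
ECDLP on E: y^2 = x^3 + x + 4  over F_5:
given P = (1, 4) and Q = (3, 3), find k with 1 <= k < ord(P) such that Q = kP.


Enumerate multiples of P until we hit Q = (3, 3):
  1P = (1, 4)
  2P = (2, 3)
  3P = (3, 3)
Match found at i = 3.

k = 3


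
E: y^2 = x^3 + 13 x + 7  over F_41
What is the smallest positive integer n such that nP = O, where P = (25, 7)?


Compute successive multiples of P until we hit O:
  1P = (25, 7)
  2P = (27, 22)
  3P = (35, 0)
  4P = (27, 19)
  5P = (25, 34)
  6P = O

ord(P) = 6


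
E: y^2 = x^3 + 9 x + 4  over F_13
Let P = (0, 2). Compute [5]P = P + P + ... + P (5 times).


k = 5 = 101_2 (binary, LSB first: 101)
Double-and-add from P = (0, 2):
  bit 0 = 1: acc = O + (0, 2) = (0, 2)
  bit 1 = 0: acc unchanged = (0, 2)
  bit 2 = 1: acc = (0, 2) + (8, 4) = (1, 1)

5P = (1, 1)


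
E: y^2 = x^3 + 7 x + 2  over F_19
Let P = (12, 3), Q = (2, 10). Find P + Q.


P != Q, so use the chord formula.
s = (y2 - y1) / (x2 - x1) = (7) / (9) mod 19 = 5
x3 = s^2 - x1 - x2 mod 19 = 5^2 - 12 - 2 = 11
y3 = s (x1 - x3) - y1 mod 19 = 5 * (12 - 11) - 3 = 2

P + Q = (11, 2)


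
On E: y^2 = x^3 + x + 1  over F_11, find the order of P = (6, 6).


Compute successive multiples of P until we hit O:
  1P = (6, 6)
  2P = (0, 10)
  3P = (3, 3)
  4P = (3, 8)
  5P = (0, 1)
  6P = (6, 5)
  7P = O

ord(P) = 7


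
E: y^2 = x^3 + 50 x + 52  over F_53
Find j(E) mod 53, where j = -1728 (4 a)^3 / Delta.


Delta = -16(4 a^3 + 27 b^2) mod 53 = 24
-1728 * (4 a)^3 = -1728 * (4*50)^3 mod 53 = 17
j = 17 * 24^(-1) mod 53 = 25

j = 25 (mod 53)


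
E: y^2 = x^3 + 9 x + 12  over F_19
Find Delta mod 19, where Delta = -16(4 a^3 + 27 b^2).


4 a^3 + 27 b^2 = 4*9^3 + 27*12^2 = 2916 + 3888 = 6804
Delta = -16 * (6804) = -108864
Delta mod 19 = 6

Delta = 6 (mod 19)


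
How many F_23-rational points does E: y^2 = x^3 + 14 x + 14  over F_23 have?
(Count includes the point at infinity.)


For each x in F_23, count y with y^2 = x^3 + 14 x + 14 mod 23:
  x = 1: RHS = 6, y in [11, 12]  -> 2 point(s)
  x = 2: RHS = 4, y in [2, 21]  -> 2 point(s)
  x = 5: RHS = 2, y in [5, 18]  -> 2 point(s)
  x = 7: RHS = 18, y in [8, 15]  -> 2 point(s)
  x = 9: RHS = 18, y in [8, 15]  -> 2 point(s)
  x = 10: RHS = 4, y in [2, 21]  -> 2 point(s)
  x = 11: RHS = 4, y in [2, 21]  -> 2 point(s)
  x = 12: RHS = 1, y in [1, 22]  -> 2 point(s)
  x = 13: RHS = 1, y in [1, 22]  -> 2 point(s)
  x = 17: RHS = 13, y in [6, 17]  -> 2 point(s)
  x = 18: RHS = 3, y in [7, 16]  -> 2 point(s)
  x = 19: RHS = 9, y in [3, 20]  -> 2 point(s)
  x = 21: RHS = 1, y in [1, 22]  -> 2 point(s)
Affine points: 26. Add the point at infinity: total = 27.

#E(F_23) = 27


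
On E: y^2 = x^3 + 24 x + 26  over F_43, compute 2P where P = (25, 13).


Doubling: s = (3 x1^2 + a) / (2 y1)
s = (3*25^2 + 24) / (2*13) mod 43 = 35
x3 = s^2 - 2 x1 mod 43 = 35^2 - 2*25 = 14
y3 = s (x1 - x3) - y1 mod 43 = 35 * (25 - 14) - 13 = 28

2P = (14, 28)


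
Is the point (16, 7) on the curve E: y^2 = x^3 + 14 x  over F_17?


Check whether y^2 = x^3 + 14 x + 0 (mod 17) for (x, y) = (16, 7).
LHS: y^2 = 7^2 mod 17 = 15
RHS: x^3 + 14 x + 0 = 16^3 + 14*16 + 0 mod 17 = 2
LHS != RHS

No, not on the curve


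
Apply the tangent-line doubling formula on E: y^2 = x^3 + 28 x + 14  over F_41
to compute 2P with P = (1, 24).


Doubling: s = (3 x1^2 + a) / (2 y1)
s = (3*1^2 + 28) / (2*24) mod 41 = 22
x3 = s^2 - 2 x1 mod 41 = 22^2 - 2*1 = 31
y3 = s (x1 - x3) - y1 mod 41 = 22 * (1 - 31) - 24 = 13

2P = (31, 13)


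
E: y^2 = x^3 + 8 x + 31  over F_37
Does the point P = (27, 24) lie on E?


Check whether y^2 = x^3 + 8 x + 31 (mod 37) for (x, y) = (27, 24).
LHS: y^2 = 24^2 mod 37 = 21
RHS: x^3 + 8 x + 31 = 27^3 + 8*27 + 31 mod 37 = 24
LHS != RHS

No, not on the curve


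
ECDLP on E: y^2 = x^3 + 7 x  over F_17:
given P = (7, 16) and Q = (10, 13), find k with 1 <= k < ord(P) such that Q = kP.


Enumerate multiples of P until we hit Q = (10, 13):
  1P = (7, 16)
  2P = (16, 14)
  3P = (10, 13)
Match found at i = 3.

k = 3


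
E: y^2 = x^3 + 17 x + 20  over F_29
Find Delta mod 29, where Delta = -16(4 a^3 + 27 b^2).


4 a^3 + 27 b^2 = 4*17^3 + 27*20^2 = 19652 + 10800 = 30452
Delta = -16 * (30452) = -487232
Delta mod 29 = 26

Delta = 26 (mod 29)


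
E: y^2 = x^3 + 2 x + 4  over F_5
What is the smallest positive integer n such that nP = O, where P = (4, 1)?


Compute successive multiples of P until we hit O:
  1P = (4, 1)
  2P = (2, 4)
  3P = (0, 3)
  4P = (0, 2)
  5P = (2, 1)
  6P = (4, 4)
  7P = O

ord(P) = 7


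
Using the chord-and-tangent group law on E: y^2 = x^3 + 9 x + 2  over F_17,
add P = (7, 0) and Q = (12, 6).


P != Q, so use the chord formula.
s = (y2 - y1) / (x2 - x1) = (6) / (5) mod 17 = 8
x3 = s^2 - x1 - x2 mod 17 = 8^2 - 7 - 12 = 11
y3 = s (x1 - x3) - y1 mod 17 = 8 * (7 - 11) - 0 = 2

P + Q = (11, 2)


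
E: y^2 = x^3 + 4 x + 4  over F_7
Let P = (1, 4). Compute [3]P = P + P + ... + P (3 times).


k = 3 = 11_2 (binary, LSB first: 11)
Double-and-add from P = (1, 4):
  bit 0 = 1: acc = O + (1, 4) = (1, 4)
  bit 1 = 1: acc = (1, 4) + (5, 3) = (5, 4)

3P = (5, 4)


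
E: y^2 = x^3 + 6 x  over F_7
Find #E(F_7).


For each x in F_7, count y with y^2 = x^3 + 6 x + 0 mod 7:
  x = 0: RHS = 0, y in [0]  -> 1 point(s)
  x = 1: RHS = 0, y in [0]  -> 1 point(s)
  x = 4: RHS = 4, y in [2, 5]  -> 2 point(s)
  x = 5: RHS = 1, y in [1, 6]  -> 2 point(s)
  x = 6: RHS = 0, y in [0]  -> 1 point(s)
Affine points: 7. Add the point at infinity: total = 8.

#E(F_7) = 8


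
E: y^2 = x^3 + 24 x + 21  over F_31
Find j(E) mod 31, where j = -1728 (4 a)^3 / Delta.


Delta = -16(4 a^3 + 27 b^2) mod 31 = 18
-1728 * (4 a)^3 = -1728 * (4*24)^3 mod 31 = 30
j = 30 * 18^(-1) mod 31 = 12

j = 12 (mod 31)


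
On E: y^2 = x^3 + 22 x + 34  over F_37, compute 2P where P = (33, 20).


Doubling: s = (3 x1^2 + a) / (2 y1)
s = (3*33^2 + 22) / (2*20) mod 37 = 11
x3 = s^2 - 2 x1 mod 37 = 11^2 - 2*33 = 18
y3 = s (x1 - x3) - y1 mod 37 = 11 * (33 - 18) - 20 = 34

2P = (18, 34)


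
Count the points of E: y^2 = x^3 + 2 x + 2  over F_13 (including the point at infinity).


For each x in F_13, count y with y^2 = x^3 + 2 x + 2 mod 13:
  x = 2: RHS = 1, y in [1, 12]  -> 2 point(s)
  x = 3: RHS = 9, y in [3, 10]  -> 2 point(s)
  x = 4: RHS = 9, y in [3, 10]  -> 2 point(s)
  x = 6: RHS = 9, y in [3, 10]  -> 2 point(s)
  x = 8: RHS = 10, y in [6, 7]  -> 2 point(s)
  x = 11: RHS = 3, y in [4, 9]  -> 2 point(s)
  x = 12: RHS = 12, y in [5, 8]  -> 2 point(s)
Affine points: 14. Add the point at infinity: total = 15.

#E(F_13) = 15


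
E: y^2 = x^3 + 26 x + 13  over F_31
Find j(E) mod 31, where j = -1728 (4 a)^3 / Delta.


Delta = -16(4 a^3 + 27 b^2) mod 31 = 30
-1728 * (4 a)^3 = -1728 * (4*26)^3 mod 31 = 15
j = 15 * 30^(-1) mod 31 = 16

j = 16 (mod 31)


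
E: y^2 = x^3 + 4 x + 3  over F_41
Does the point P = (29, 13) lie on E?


Check whether y^2 = x^3 + 4 x + 3 (mod 41) for (x, y) = (29, 13).
LHS: y^2 = 13^2 mod 41 = 5
RHS: x^3 + 4 x + 3 = 29^3 + 4*29 + 3 mod 41 = 31
LHS != RHS

No, not on the curve


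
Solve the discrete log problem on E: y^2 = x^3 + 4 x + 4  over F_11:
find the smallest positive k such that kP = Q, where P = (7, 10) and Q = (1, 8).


Enumerate multiples of P until we hit Q = (1, 8):
  1P = (7, 10)
  2P = (2, 3)
  3P = (0, 2)
  4P = (8, 3)
  5P = (1, 3)
  6P = (1, 8)
Match found at i = 6.

k = 6


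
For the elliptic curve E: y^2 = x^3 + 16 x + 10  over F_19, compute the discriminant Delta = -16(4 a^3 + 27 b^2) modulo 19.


4 a^3 + 27 b^2 = 4*16^3 + 27*10^2 = 16384 + 2700 = 19084
Delta = -16 * (19084) = -305344
Delta mod 19 = 5

Delta = 5 (mod 19)


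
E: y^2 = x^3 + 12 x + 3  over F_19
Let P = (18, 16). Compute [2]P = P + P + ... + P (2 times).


k = 2 = 10_2 (binary, LSB first: 01)
Double-and-add from P = (18, 16):
  bit 0 = 0: acc unchanged = O
  bit 1 = 1: acc = O + (13, 0) = (13, 0)

2P = (13, 0)


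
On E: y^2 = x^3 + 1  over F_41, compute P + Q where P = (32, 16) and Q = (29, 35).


P != Q, so use the chord formula.
s = (y2 - y1) / (x2 - x1) = (19) / (38) mod 41 = 21
x3 = s^2 - x1 - x2 mod 41 = 21^2 - 32 - 29 = 11
y3 = s (x1 - x3) - y1 mod 41 = 21 * (32 - 11) - 16 = 15

P + Q = (11, 15)


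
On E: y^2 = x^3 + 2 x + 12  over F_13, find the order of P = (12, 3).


Compute successive multiples of P until we hit O:
  1P = (12, 3)
  2P = (11, 0)
  3P = (12, 10)
  4P = O

ord(P) = 4


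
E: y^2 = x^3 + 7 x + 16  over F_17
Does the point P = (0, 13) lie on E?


Check whether y^2 = x^3 + 7 x + 16 (mod 17) for (x, y) = (0, 13).
LHS: y^2 = 13^2 mod 17 = 16
RHS: x^3 + 7 x + 16 = 0^3 + 7*0 + 16 mod 17 = 16
LHS = RHS

Yes, on the curve


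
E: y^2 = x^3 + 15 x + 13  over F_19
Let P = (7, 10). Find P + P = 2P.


Doubling: s = (3 x1^2 + a) / (2 y1)
s = (3*7^2 + 15) / (2*10) mod 19 = 10
x3 = s^2 - 2 x1 mod 19 = 10^2 - 2*7 = 10
y3 = s (x1 - x3) - y1 mod 19 = 10 * (7 - 10) - 10 = 17

2P = (10, 17)


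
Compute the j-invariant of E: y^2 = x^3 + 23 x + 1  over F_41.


Delta = -16(4 a^3 + 27 b^2) mod 41 = 3
-1728 * (4 a)^3 = -1728 * (4*23)^3 mod 41 = 27
j = 27 * 3^(-1) mod 41 = 9

j = 9 (mod 41)


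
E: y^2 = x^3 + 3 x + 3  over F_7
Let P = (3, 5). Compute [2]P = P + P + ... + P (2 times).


k = 2 = 10_2 (binary, LSB first: 01)
Double-and-add from P = (3, 5):
  bit 0 = 0: acc unchanged = O
  bit 1 = 1: acc = O + (3, 2) = (3, 2)

2P = (3, 2)


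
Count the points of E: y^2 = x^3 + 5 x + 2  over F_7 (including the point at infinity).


For each x in F_7, count y with y^2 = x^3 + 5 x + 2 mod 7:
  x = 0: RHS = 2, y in [3, 4]  -> 2 point(s)
  x = 1: RHS = 1, y in [1, 6]  -> 2 point(s)
  x = 3: RHS = 2, y in [3, 4]  -> 2 point(s)
  x = 4: RHS = 2, y in [3, 4]  -> 2 point(s)
Affine points: 8. Add the point at infinity: total = 9.

#E(F_7) = 9


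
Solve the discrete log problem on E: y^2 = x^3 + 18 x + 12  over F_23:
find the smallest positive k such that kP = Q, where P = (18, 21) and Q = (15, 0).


Enumerate multiples of P until we hit Q = (15, 0):
  1P = (18, 21)
  2P = (0, 9)
  3P = (8, 1)
  4P = (1, 13)
  5P = (16, 7)
  6P = (15, 0)
Match found at i = 6.

k = 6


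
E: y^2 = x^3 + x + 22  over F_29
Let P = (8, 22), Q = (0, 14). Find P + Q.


P != Q, so use the chord formula.
s = (y2 - y1) / (x2 - x1) = (21) / (21) mod 29 = 1
x3 = s^2 - x1 - x2 mod 29 = 1^2 - 8 - 0 = 22
y3 = s (x1 - x3) - y1 mod 29 = 1 * (8 - 22) - 22 = 22

P + Q = (22, 22)


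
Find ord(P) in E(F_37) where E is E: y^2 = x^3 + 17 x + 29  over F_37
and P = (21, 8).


Compute successive multiples of P until we hit O:
  1P = (21, 8)
  2P = (23, 28)
  3P = (19, 12)
  4P = (1, 26)
  5P = (11, 20)
  6P = (2, 21)
  7P = (24, 33)
  8P = (8, 14)
  ... (continuing to 23P)
  23P = O

ord(P) = 23


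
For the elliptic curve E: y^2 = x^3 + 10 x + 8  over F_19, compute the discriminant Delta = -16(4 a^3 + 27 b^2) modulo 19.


4 a^3 + 27 b^2 = 4*10^3 + 27*8^2 = 4000 + 1728 = 5728
Delta = -16 * (5728) = -91648
Delta mod 19 = 8

Delta = 8 (mod 19)


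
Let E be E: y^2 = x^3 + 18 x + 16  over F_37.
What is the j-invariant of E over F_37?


Delta = -16(4 a^3 + 27 b^2) mod 37 = 9
-1728 * (4 a)^3 = -1728 * (4*18)^3 mod 37 = 23
j = 23 * 9^(-1) mod 37 = 19

j = 19 (mod 37)


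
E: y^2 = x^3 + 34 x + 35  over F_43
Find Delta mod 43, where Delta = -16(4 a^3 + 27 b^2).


4 a^3 + 27 b^2 = 4*34^3 + 27*35^2 = 157216 + 33075 = 190291
Delta = -16 * (190291) = -3044656
Delta mod 43 = 2

Delta = 2 (mod 43)


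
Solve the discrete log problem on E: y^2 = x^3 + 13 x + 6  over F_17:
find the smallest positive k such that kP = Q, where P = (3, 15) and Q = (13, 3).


Enumerate multiples of P until we hit Q = (13, 3):
  1P = (3, 15)
  2P = (9, 11)
  3P = (13, 3)
Match found at i = 3.

k = 3


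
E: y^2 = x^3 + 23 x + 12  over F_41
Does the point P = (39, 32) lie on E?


Check whether y^2 = x^3 + 23 x + 12 (mod 41) for (x, y) = (39, 32).
LHS: y^2 = 32^2 mod 41 = 40
RHS: x^3 + 23 x + 12 = 39^3 + 23*39 + 12 mod 41 = 40
LHS = RHS

Yes, on the curve


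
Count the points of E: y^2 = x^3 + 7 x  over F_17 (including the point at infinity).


For each x in F_17, count y with y^2 = x^3 + 7 x + 0 mod 17:
  x = 0: RHS = 0, y in [0]  -> 1 point(s)
  x = 1: RHS = 8, y in [5, 12]  -> 2 point(s)
  x = 7: RHS = 1, y in [1, 16]  -> 2 point(s)
  x = 10: RHS = 16, y in [4, 13]  -> 2 point(s)
  x = 16: RHS = 9, y in [3, 14]  -> 2 point(s)
Affine points: 9. Add the point at infinity: total = 10.

#E(F_17) = 10


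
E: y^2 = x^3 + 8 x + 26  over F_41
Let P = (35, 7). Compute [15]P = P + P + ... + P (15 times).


k = 15 = 1111_2 (binary, LSB first: 1111)
Double-and-add from P = (35, 7):
  bit 0 = 1: acc = O + (35, 7) = (35, 7)
  bit 1 = 1: acc = (35, 7) + (2, 38) = (3, 35)
  bit 2 = 1: acc = (3, 35) + (39, 17) = (30, 40)
  bit 3 = 1: acc = (30, 40) + (13, 20) = (34, 18)

15P = (34, 18)


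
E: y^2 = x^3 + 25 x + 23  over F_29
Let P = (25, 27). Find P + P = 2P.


Doubling: s = (3 x1^2 + a) / (2 y1)
s = (3*25^2 + 25) / (2*27) mod 29 = 18
x3 = s^2 - 2 x1 mod 29 = 18^2 - 2*25 = 13
y3 = s (x1 - x3) - y1 mod 29 = 18 * (25 - 13) - 27 = 15

2P = (13, 15)


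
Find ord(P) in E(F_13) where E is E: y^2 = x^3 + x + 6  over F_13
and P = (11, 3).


Compute successive multiples of P until we hit O:
  1P = (11, 3)
  2P = (4, 10)
  3P = (12, 11)
  4P = (2, 4)
  5P = (9, 4)
  6P = (3, 6)
  7P = (3, 7)
  8P = (9, 9)
  ... (continuing to 13P)
  13P = O

ord(P) = 13


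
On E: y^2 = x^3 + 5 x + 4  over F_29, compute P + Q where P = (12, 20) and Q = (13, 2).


P != Q, so use the chord formula.
s = (y2 - y1) / (x2 - x1) = (11) / (1) mod 29 = 11
x3 = s^2 - x1 - x2 mod 29 = 11^2 - 12 - 13 = 9
y3 = s (x1 - x3) - y1 mod 29 = 11 * (12 - 9) - 20 = 13

P + Q = (9, 13)


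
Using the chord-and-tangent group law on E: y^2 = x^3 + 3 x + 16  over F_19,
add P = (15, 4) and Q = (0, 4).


P != Q, so use the chord formula.
s = (y2 - y1) / (x2 - x1) = (0) / (4) mod 19 = 0
x3 = s^2 - x1 - x2 mod 19 = 0^2 - 15 - 0 = 4
y3 = s (x1 - x3) - y1 mod 19 = 0 * (15 - 4) - 4 = 15

P + Q = (4, 15)


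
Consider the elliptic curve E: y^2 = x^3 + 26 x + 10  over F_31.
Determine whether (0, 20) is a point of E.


Check whether y^2 = x^3 + 26 x + 10 (mod 31) for (x, y) = (0, 20).
LHS: y^2 = 20^2 mod 31 = 28
RHS: x^3 + 26 x + 10 = 0^3 + 26*0 + 10 mod 31 = 10
LHS != RHS

No, not on the curve


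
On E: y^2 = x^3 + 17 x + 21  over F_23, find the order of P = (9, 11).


Compute successive multiples of P until we hit O:
  1P = (9, 11)
  2P = (8, 5)
  3P = (19, 21)
  4P = (19, 2)
  5P = (8, 18)
  6P = (9, 12)
  7P = O

ord(P) = 7


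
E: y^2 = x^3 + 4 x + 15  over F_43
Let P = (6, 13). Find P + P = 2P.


Doubling: s = (3 x1^2 + a) / (2 y1)
s = (3*6^2 + 4) / (2*13) mod 43 = 1
x3 = s^2 - 2 x1 mod 43 = 1^2 - 2*6 = 32
y3 = s (x1 - x3) - y1 mod 43 = 1 * (6 - 32) - 13 = 4

2P = (32, 4)


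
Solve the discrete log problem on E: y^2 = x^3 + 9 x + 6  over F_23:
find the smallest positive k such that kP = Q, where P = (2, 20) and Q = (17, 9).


Enumerate multiples of P until we hit Q = (17, 9):
  1P = (2, 20)
  2P = (14, 22)
  3P = (0, 11)
  4P = (1, 19)
  5P = (21, 7)
  6P = (12, 5)
  7P = (17, 14)
  8P = (6, 0)
  9P = (17, 9)
Match found at i = 9.

k = 9


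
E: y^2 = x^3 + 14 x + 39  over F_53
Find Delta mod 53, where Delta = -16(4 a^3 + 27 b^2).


4 a^3 + 27 b^2 = 4*14^3 + 27*39^2 = 10976 + 41067 = 52043
Delta = -16 * (52043) = -832688
Delta mod 53 = 48

Delta = 48 (mod 53)


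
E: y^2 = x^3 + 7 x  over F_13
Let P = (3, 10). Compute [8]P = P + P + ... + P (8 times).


k = 8 = 1000_2 (binary, LSB first: 0001)
Double-and-add from P = (3, 10):
  bit 0 = 0: acc unchanged = O
  bit 1 = 0: acc unchanged = O
  bit 2 = 0: acc unchanged = O
  bit 3 = 1: acc = O + (3, 3) = (3, 3)

8P = (3, 3)


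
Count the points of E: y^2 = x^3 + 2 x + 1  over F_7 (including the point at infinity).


For each x in F_7, count y with y^2 = x^3 + 2 x + 1 mod 7:
  x = 0: RHS = 1, y in [1, 6]  -> 2 point(s)
  x = 1: RHS = 4, y in [2, 5]  -> 2 point(s)
Affine points: 4. Add the point at infinity: total = 5.

#E(F_7) = 5


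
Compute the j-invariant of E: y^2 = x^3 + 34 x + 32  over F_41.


Delta = -16(4 a^3 + 27 b^2) mod 41 = 39
-1728 * (4 a)^3 = -1728 * (4*34)^3 mod 41 = 20
j = 20 * 39^(-1) mod 41 = 31

j = 31 (mod 41)


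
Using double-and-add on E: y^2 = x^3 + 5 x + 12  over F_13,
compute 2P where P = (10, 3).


k = 2 = 10_2 (binary, LSB first: 01)
Double-and-add from P = (10, 3):
  bit 0 = 0: acc unchanged = O
  bit 1 = 1: acc = O + (7, 0) = (7, 0)

2P = (7, 0)


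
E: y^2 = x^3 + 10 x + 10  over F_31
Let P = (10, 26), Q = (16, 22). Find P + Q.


P != Q, so use the chord formula.
s = (y2 - y1) / (x2 - x1) = (27) / (6) mod 31 = 20
x3 = s^2 - x1 - x2 mod 31 = 20^2 - 10 - 16 = 2
y3 = s (x1 - x3) - y1 mod 31 = 20 * (10 - 2) - 26 = 10

P + Q = (2, 10)


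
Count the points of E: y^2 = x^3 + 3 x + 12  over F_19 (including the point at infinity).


For each x in F_19, count y with y^2 = x^3 + 3 x + 12 mod 19:
  x = 1: RHS = 16, y in [4, 15]  -> 2 point(s)
  x = 2: RHS = 7, y in [8, 11]  -> 2 point(s)
  x = 5: RHS = 0, y in [0]  -> 1 point(s)
  x = 8: RHS = 16, y in [4, 15]  -> 2 point(s)
  x = 10: RHS = 16, y in [4, 15]  -> 2 point(s)
  x = 12: RHS = 9, y in [3, 16]  -> 2 point(s)
  x = 13: RHS = 6, y in [5, 14]  -> 2 point(s)
  x = 14: RHS = 5, y in [9, 10]  -> 2 point(s)
  x = 17: RHS = 17, y in [6, 13]  -> 2 point(s)
Affine points: 17. Add the point at infinity: total = 18.

#E(F_19) = 18


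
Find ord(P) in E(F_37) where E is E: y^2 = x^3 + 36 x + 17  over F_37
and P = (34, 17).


Compute successive multiples of P until we hit O:
  1P = (34, 17)
  2P = (3, 35)
  3P = (9, 21)
  4P = (27, 10)
  5P = (14, 3)
  6P = (35, 23)
  7P = (4, 15)
  8P = (24, 33)
  ... (continuing to 34P)
  34P = O

ord(P) = 34


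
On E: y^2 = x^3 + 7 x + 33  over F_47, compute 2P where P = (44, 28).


Doubling: s = (3 x1^2 + a) / (2 y1)
s = (3*44^2 + 7) / (2*28) mod 47 = 9
x3 = s^2 - 2 x1 mod 47 = 9^2 - 2*44 = 40
y3 = s (x1 - x3) - y1 mod 47 = 9 * (44 - 40) - 28 = 8

2P = (40, 8)


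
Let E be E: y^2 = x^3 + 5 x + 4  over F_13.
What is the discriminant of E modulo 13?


4 a^3 + 27 b^2 = 4*5^3 + 27*4^2 = 500 + 432 = 932
Delta = -16 * (932) = -14912
Delta mod 13 = 12

Delta = 12 (mod 13)


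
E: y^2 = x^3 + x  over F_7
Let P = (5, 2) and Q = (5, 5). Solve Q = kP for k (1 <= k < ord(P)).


Enumerate multiples of P until we hit Q = (5, 5):
  1P = (5, 2)
  2P = (1, 4)
  3P = (3, 4)
  4P = (0, 0)
  5P = (3, 3)
  6P = (1, 3)
  7P = (5, 5)
Match found at i = 7.

k = 7


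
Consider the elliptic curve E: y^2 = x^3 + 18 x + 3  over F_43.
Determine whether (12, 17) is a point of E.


Check whether y^2 = x^3 + 18 x + 3 (mod 43) for (x, y) = (12, 17).
LHS: y^2 = 17^2 mod 43 = 31
RHS: x^3 + 18 x + 3 = 12^3 + 18*12 + 3 mod 43 = 12
LHS != RHS

No, not on the curve


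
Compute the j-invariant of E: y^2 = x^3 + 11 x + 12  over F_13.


Delta = -16(4 a^3 + 27 b^2) mod 13 = 2
-1728 * (4 a)^3 = -1728 * (4*11)^3 mod 13 = 8
j = 8 * 2^(-1) mod 13 = 4

j = 4 (mod 13)


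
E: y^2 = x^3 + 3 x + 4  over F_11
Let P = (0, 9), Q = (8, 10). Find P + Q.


P != Q, so use the chord formula.
s = (y2 - y1) / (x2 - x1) = (1) / (8) mod 11 = 7
x3 = s^2 - x1 - x2 mod 11 = 7^2 - 0 - 8 = 8
y3 = s (x1 - x3) - y1 mod 11 = 7 * (0 - 8) - 9 = 1

P + Q = (8, 1)


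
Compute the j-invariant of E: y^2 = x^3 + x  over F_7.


Delta = -16(4 a^3 + 27 b^2) mod 7 = 6
-1728 * (4 a)^3 = -1728 * (4*1)^3 mod 7 = 1
j = 1 * 6^(-1) mod 7 = 6

j = 6 (mod 7)


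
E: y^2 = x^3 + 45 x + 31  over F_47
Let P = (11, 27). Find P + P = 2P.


Doubling: s = (3 x1^2 + a) / (2 y1)
s = (3*11^2 + 45) / (2*27) mod 47 = 18
x3 = s^2 - 2 x1 mod 47 = 18^2 - 2*11 = 20
y3 = s (x1 - x3) - y1 mod 47 = 18 * (11 - 20) - 27 = 46

2P = (20, 46)


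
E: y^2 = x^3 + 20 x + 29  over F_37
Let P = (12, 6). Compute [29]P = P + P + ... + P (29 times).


k = 29 = 11101_2 (binary, LSB first: 10111)
Double-and-add from P = (12, 6):
  bit 0 = 1: acc = O + (12, 6) = (12, 6)
  bit 1 = 0: acc unchanged = (12, 6)
  bit 2 = 1: acc = (12, 6) + (33, 25) = (32, 27)
  bit 3 = 1: acc = (32, 27) + (15, 35) = (2, 22)
  bit 4 = 1: acc = (2, 22) + (11, 10) = (34, 33)

29P = (34, 33)


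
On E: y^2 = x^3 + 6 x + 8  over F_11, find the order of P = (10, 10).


Compute successive multiples of P until we hit O:
  1P = (10, 10)
  2P = (3, 8)
  3P = (1, 2)
  4P = (5, 3)
  5P = (5, 8)
  6P = (1, 9)
  7P = (3, 3)
  8P = (10, 1)
  ... (continuing to 9P)
  9P = O

ord(P) = 9


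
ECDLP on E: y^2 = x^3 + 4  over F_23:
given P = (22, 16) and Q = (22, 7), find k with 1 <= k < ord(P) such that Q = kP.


Enumerate multiples of P until we hit Q = (22, 7):
  1P = (22, 16)
  2P = (20, 0)
  3P = (22, 7)
Match found at i = 3.

k = 3


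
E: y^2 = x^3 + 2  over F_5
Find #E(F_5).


For each x in F_5, count y with y^2 = x^3 + 0 x + 2 mod 5:
  x = 2: RHS = 0, y in [0]  -> 1 point(s)
  x = 3: RHS = 4, y in [2, 3]  -> 2 point(s)
  x = 4: RHS = 1, y in [1, 4]  -> 2 point(s)
Affine points: 5. Add the point at infinity: total = 6.

#E(F_5) = 6


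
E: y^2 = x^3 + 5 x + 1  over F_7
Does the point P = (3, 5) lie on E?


Check whether y^2 = x^3 + 5 x + 1 (mod 7) for (x, y) = (3, 5).
LHS: y^2 = 5^2 mod 7 = 4
RHS: x^3 + 5 x + 1 = 3^3 + 5*3 + 1 mod 7 = 1
LHS != RHS

No, not on the curve


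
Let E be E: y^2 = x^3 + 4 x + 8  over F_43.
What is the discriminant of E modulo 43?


4 a^3 + 27 b^2 = 4*4^3 + 27*8^2 = 256 + 1728 = 1984
Delta = -16 * (1984) = -31744
Delta mod 43 = 33

Delta = 33 (mod 43)


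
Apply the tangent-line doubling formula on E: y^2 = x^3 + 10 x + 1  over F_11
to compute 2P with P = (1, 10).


Doubling: s = (3 x1^2 + a) / (2 y1)
s = (3*1^2 + 10) / (2*10) mod 11 = 10
x3 = s^2 - 2 x1 mod 11 = 10^2 - 2*1 = 10
y3 = s (x1 - x3) - y1 mod 11 = 10 * (1 - 10) - 10 = 10

2P = (10, 10)


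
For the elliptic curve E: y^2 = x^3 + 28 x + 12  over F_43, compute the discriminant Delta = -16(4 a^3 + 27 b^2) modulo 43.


4 a^3 + 27 b^2 = 4*28^3 + 27*12^2 = 87808 + 3888 = 91696
Delta = -16 * (91696) = -1467136
Delta mod 43 = 24

Delta = 24 (mod 43)


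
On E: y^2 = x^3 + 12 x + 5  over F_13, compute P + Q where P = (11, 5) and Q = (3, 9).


P != Q, so use the chord formula.
s = (y2 - y1) / (x2 - x1) = (4) / (5) mod 13 = 6
x3 = s^2 - x1 - x2 mod 13 = 6^2 - 11 - 3 = 9
y3 = s (x1 - x3) - y1 mod 13 = 6 * (11 - 9) - 5 = 7

P + Q = (9, 7)


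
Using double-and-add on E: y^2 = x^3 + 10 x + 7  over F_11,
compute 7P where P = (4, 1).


k = 7 = 111_2 (binary, LSB first: 111)
Double-and-add from P = (4, 1):
  bit 0 = 1: acc = O + (4, 1) = (4, 1)
  bit 1 = 1: acc = (4, 1) + (8, 4) = (3, 8)
  bit 2 = 1: acc = (3, 8) + (9, 1) = (8, 7)

7P = (8, 7)


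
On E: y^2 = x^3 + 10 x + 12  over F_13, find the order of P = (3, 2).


Compute successive multiples of P until we hit O:
  1P = (3, 2)
  2P = (4, 5)
  3P = (2, 1)
  4P = (9, 5)
  5P = (11, 7)
  6P = (0, 8)
  7P = (1, 7)
  8P = (12, 1)
  ... (continuing to 19P)
  19P = O

ord(P) = 19
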